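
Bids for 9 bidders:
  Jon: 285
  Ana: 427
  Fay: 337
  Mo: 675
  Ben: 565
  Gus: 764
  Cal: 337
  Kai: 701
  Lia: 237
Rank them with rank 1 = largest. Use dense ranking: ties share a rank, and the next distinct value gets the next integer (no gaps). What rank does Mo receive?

Sorted (descending): 764, 701, 675, 565, 427, 337, 337, 285, 237
The 2 values of 337 share dense rank 6.
Remaining distinct values take the next consecutive integers.
Mo has value 675 → rank 3.

3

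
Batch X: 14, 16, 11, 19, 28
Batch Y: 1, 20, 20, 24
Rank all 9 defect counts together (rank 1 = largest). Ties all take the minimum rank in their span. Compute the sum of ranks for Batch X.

Sorted (descending): 28, 24, 20, 20, 19, 16, 14, 11, 1
The 2 values of 20 occupy positions 3–4 → each gets rank 3.
Batch X values → pooled ranks: 14→7, 16→6, 11→8, 19→5, 28→1
Rank sum = 7 + 6 + 8 + 5 + 1 = 27

27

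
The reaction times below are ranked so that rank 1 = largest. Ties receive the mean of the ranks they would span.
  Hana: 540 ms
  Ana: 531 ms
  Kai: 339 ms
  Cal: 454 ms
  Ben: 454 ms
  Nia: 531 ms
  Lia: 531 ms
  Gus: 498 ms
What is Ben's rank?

Sorted (descending): 540, 531, 531, 531, 498, 454, 454, 339
The 3 values of 531 occupy positions 2–4 → average rank 3.
The 2 values of 454 occupy positions 6–7 → average rank (6+7)/2 = 6.5.
Ben has value 454 ms → rank 6.5.

6.5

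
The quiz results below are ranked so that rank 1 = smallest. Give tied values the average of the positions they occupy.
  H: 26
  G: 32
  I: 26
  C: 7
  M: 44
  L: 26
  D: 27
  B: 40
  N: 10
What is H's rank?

4

Sorted (ascending): 7, 10, 26, 26, 26, 27, 32, 40, 44
The 3 values of 26 occupy positions 3–5 → average rank 4.
H has value 26 → rank 4.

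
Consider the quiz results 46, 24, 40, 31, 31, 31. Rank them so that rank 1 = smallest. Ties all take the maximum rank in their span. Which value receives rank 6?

46

Sorted (ascending): 24, 31, 31, 31, 40, 46
The 3 values of 31 occupy positions 2–4 → each gets rank 4.
Rank 6 → value 46.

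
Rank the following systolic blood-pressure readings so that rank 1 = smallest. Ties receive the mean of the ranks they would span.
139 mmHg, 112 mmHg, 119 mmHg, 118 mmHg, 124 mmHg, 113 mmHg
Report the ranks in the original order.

Sorted (ascending): 112, 113, 118, 119, 124, 139
No ties — each value takes its position as its rank.

6, 1, 4, 3, 5, 2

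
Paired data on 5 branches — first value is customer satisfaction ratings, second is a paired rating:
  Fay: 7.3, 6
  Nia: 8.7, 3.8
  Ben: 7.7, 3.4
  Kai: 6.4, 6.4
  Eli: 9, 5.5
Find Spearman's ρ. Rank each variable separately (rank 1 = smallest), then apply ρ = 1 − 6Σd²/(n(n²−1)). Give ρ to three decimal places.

-0.600

Ranks of variable 1: 2, 4, 3, 1, 5
Ranks of variable 2: 4, 2, 1, 5, 3
d = r₁ − r₂: -2, 2, 2, -4, 2
d²: 4, 4, 4, 16, 4; Σd² = 32
ρ = 1 − 6·32/(5·24) = 1 − 192/120 = -0.600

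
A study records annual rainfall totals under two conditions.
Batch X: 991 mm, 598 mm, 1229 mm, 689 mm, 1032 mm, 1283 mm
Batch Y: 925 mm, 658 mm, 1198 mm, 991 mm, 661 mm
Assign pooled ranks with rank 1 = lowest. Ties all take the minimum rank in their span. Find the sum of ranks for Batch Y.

Sorted (ascending): 598, 658, 661, 689, 925, 991, 991, 1032, 1198, 1229, 1283
The 2 values of 991 occupy positions 6–7 → each gets rank 6.
Batch Y values → pooled ranks: 925→5, 658→2, 1198→9, 991→6, 661→3
Rank sum = 5 + 2 + 9 + 6 + 3 = 25

25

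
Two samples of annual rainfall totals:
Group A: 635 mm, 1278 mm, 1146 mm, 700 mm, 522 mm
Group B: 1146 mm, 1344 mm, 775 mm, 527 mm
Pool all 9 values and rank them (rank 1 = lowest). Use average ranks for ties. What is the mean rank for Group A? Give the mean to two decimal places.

Sorted (ascending): 522, 527, 635, 700, 775, 1146, 1146, 1278, 1344
The 2 values of 1146 occupy positions 6–7 → average rank (6+7)/2 = 6.5.
Group A values → pooled ranks: 635→3, 1278→8, 1146→6.5, 700→4, 522→1
Mean rank = (3 + 8 + 6.5 + 4 + 1) / 5 = 4.50

4.50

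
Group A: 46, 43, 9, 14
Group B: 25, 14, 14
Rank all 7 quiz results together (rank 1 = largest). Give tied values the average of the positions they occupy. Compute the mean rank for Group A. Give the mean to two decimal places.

Sorted (descending): 46, 43, 25, 14, 14, 14, 9
The 3 values of 14 occupy positions 4–6 → average rank 5.
Group A values → pooled ranks: 46→1, 43→2, 9→7, 14→5
Mean rank = (1 + 2 + 7 + 5) / 4 = 3.75

3.75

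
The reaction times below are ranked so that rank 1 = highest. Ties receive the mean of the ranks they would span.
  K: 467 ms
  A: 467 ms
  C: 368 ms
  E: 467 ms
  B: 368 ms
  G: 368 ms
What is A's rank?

Sorted (descending): 467, 467, 467, 368, 368, 368
The 3 values of 467 occupy positions 1–3 → average rank 2.
The 3 values of 368 occupy positions 4–6 → average rank 5.
A has value 467 ms → rank 2.

2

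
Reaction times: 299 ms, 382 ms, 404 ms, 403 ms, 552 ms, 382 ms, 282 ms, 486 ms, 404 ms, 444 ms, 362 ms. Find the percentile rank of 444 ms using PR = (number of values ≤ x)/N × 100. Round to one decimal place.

N = 11.
Strictly below 444: 8. Equal to 444: 1.
PR = 9/11 × 100 = 81.8

81.8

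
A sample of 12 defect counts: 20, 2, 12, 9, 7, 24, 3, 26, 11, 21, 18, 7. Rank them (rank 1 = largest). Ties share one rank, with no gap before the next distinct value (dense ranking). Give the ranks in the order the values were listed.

Sorted (descending): 26, 24, 21, 20, 18, 12, 11, 9, 7, 7, 3, 2
The 2 values of 7 share dense rank 9.
Remaining distinct values take the next consecutive integers.

4, 11, 6, 8, 9, 2, 10, 1, 7, 3, 5, 9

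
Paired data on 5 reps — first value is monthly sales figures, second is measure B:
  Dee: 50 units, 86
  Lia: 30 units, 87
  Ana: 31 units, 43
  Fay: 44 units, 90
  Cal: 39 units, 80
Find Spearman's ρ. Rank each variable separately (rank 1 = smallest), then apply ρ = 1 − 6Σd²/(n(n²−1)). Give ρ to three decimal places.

Ranks of variable 1: 5, 1, 2, 4, 3
Ranks of variable 2: 3, 4, 1, 5, 2
d = r₁ − r₂: 2, -3, 1, -1, 1
d²: 4, 9, 1, 1, 1; Σd² = 16
ρ = 1 − 6·16/(5·24) = 1 − 96/120 = 0.200

0.200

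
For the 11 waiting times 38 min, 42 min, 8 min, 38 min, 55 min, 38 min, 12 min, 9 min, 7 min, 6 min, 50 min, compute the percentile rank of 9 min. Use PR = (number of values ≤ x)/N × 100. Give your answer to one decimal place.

36.4

N = 11.
Strictly below 9: 3. Equal to 9: 1.
PR = 4/11 × 100 = 36.4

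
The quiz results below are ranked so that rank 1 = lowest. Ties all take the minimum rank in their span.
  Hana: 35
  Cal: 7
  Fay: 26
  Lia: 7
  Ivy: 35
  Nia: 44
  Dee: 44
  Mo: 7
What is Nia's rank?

7

Sorted (ascending): 7, 7, 7, 26, 35, 35, 44, 44
The 3 values of 7 occupy positions 1–3 → each gets rank 1.
The 2 values of 35 occupy positions 5–6 → each gets rank 5.
The 2 values of 44 occupy positions 7–8 → each gets rank 7.
Nia has value 44 → rank 7.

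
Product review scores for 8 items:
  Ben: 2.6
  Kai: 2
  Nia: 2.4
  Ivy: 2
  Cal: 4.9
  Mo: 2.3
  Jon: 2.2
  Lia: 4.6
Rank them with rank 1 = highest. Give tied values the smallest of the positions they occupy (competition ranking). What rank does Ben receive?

3

Sorted (descending): 4.9, 4.6, 2.6, 2.4, 2.3, 2.2, 2, 2
The 2 values of 2 occupy positions 7–8 → each gets rank 7.
Ben has value 2.6 → rank 3.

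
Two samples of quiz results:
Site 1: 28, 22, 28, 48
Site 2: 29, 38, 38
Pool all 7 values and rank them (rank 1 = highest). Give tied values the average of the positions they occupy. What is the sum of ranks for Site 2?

9

Sorted (descending): 48, 38, 38, 29, 28, 28, 22
The 2 values of 38 occupy positions 2–3 → average rank (2+3)/2 = 2.5.
The 2 values of 28 occupy positions 5–6 → average rank (5+6)/2 = 5.5.
Site 2 values → pooled ranks: 29→4, 38→2.5, 38→2.5
Rank sum = 4 + 2.5 + 2.5 = 9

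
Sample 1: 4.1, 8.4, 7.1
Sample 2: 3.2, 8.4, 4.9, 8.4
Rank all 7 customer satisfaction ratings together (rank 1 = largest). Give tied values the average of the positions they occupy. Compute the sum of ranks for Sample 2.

16

Sorted (descending): 8.4, 8.4, 8.4, 7.1, 4.9, 4.1, 3.2
The 3 values of 8.4 occupy positions 1–3 → average rank 2.
Sample 2 values → pooled ranks: 3.2→7, 8.4→2, 4.9→5, 8.4→2
Rank sum = 7 + 2 + 5 + 2 = 16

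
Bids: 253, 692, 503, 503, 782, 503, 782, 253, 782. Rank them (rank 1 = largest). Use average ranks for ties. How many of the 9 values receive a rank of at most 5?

4

Sorted (descending): 782, 782, 782, 692, 503, 503, 503, 253, 253
The 3 values of 782 occupy positions 1–3 → average rank 2.
The 3 values of 503 occupy positions 5–7 → average rank 6.
The 2 values of 253 occupy positions 8–9 → average rank (8+9)/2 = 8.5.
Ranks ≤ 5: {2, 2, 2, 4} → 4 values.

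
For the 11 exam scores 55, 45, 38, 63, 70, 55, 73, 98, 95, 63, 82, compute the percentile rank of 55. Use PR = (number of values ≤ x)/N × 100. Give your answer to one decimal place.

N = 11.
Strictly below 55: 2. Equal to 55: 2.
PR = 4/11 × 100 = 36.4

36.4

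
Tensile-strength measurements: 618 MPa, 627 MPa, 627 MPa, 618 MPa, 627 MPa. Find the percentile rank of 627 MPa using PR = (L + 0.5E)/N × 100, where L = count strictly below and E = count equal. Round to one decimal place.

70.0

N = 5.
Strictly below 627: 2. Equal to 627: 3.
PR = (2 + 0.5·3)/5 × 100 = 70.0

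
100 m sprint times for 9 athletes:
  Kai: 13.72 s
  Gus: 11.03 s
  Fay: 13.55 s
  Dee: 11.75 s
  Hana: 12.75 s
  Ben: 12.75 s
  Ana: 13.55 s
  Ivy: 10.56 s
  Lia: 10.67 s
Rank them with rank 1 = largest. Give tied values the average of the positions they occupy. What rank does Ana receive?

Sorted (descending): 13.72, 13.55, 13.55, 12.75, 12.75, 11.75, 11.03, 10.67, 10.56
The 2 values of 13.55 occupy positions 2–3 → average rank (2+3)/2 = 2.5.
The 2 values of 12.75 occupy positions 4–5 → average rank (4+5)/2 = 4.5.
Ana has value 13.55 s → rank 2.5.

2.5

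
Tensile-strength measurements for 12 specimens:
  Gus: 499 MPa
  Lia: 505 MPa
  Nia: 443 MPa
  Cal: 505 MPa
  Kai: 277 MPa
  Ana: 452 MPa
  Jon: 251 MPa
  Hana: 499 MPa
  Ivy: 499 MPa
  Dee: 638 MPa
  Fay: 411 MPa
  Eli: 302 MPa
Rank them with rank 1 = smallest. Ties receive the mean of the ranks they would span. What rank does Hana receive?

Sorted (ascending): 251, 277, 302, 411, 443, 452, 499, 499, 499, 505, 505, 638
The 3 values of 499 occupy positions 7–9 → average rank 8.
The 2 values of 505 occupy positions 10–11 → average rank (10+11)/2 = 10.5.
Hana has value 499 MPa → rank 8.

8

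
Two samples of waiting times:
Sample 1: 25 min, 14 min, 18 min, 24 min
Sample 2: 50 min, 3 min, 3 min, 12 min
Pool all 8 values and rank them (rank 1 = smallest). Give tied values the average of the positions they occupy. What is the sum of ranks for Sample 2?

14

Sorted (ascending): 3, 3, 12, 14, 18, 24, 25, 50
The 2 values of 3 occupy positions 1–2 → average rank (1+2)/2 = 1.5.
Sample 2 values → pooled ranks: 50→8, 3→1.5, 3→1.5, 12→3
Rank sum = 8 + 1.5 + 1.5 + 3 = 14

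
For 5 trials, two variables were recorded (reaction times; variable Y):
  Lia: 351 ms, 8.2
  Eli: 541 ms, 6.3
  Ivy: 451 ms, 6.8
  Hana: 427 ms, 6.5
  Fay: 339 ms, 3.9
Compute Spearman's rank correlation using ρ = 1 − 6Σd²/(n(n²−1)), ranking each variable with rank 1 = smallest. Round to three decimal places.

0.100

Ranks of variable 1: 2, 5, 4, 3, 1
Ranks of variable 2: 5, 2, 4, 3, 1
d = r₁ − r₂: -3, 3, 0, 0, 0
d²: 9, 9, 0, 0, 0; Σd² = 18
ρ = 1 − 6·18/(5·24) = 1 − 108/120 = 0.100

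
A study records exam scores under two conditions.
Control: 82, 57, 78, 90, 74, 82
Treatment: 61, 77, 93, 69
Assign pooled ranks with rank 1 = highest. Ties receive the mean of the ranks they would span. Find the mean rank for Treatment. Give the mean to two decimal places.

6.00

Sorted (descending): 93, 90, 82, 82, 78, 77, 74, 69, 61, 57
The 2 values of 82 occupy positions 3–4 → average rank (3+4)/2 = 3.5.
Treatment values → pooled ranks: 61→9, 77→6, 93→1, 69→8
Mean rank = (9 + 6 + 1 + 8) / 4 = 6.00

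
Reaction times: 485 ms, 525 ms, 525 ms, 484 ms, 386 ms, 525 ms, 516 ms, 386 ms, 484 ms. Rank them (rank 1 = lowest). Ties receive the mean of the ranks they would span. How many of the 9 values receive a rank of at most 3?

2

Sorted (ascending): 386, 386, 484, 484, 485, 516, 525, 525, 525
The 2 values of 386 occupy positions 1–2 → average rank (1+2)/2 = 1.5.
The 2 values of 484 occupy positions 3–4 → average rank (3+4)/2 = 3.5.
The 3 values of 525 occupy positions 7–9 → average rank 8.
Ranks ≤ 3: {1.5, 1.5} → 2 values.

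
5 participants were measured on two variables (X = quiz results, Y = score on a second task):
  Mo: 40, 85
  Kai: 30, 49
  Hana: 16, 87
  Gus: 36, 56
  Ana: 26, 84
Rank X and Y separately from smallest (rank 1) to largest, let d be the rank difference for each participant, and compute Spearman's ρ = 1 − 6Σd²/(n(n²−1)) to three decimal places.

Ranks of variable 1: 5, 3, 1, 4, 2
Ranks of variable 2: 4, 1, 5, 2, 3
d = r₁ − r₂: 1, 2, -4, 2, -1
d²: 1, 4, 16, 4, 1; Σd² = 26
ρ = 1 − 6·26/(5·24) = 1 − 156/120 = -0.300

-0.300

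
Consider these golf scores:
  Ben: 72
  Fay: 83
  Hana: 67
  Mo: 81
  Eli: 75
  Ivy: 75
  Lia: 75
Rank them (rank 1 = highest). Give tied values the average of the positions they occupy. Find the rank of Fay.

Sorted (descending): 83, 81, 75, 75, 75, 72, 67
The 3 values of 75 occupy positions 3–5 → average rank 4.
Fay has value 83 → rank 1.

1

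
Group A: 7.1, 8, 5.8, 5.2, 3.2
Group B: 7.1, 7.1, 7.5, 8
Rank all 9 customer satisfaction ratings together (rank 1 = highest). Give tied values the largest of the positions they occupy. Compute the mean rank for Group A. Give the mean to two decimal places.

Sorted (descending): 8, 8, 7.5, 7.1, 7.1, 7.1, 5.8, 5.2, 3.2
The 2 values of 8 occupy positions 1–2 → each gets rank 2.
The 3 values of 7.1 occupy positions 4–6 → each gets rank 6.
Group A values → pooled ranks: 7.1→6, 8→2, 5.8→7, 5.2→8, 3.2→9
Mean rank = (6 + 2 + 7 + 8 + 9) / 5 = 6.40

6.40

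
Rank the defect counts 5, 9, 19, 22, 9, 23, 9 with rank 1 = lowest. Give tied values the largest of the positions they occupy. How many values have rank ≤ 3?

1

Sorted (ascending): 5, 9, 9, 9, 19, 22, 23
The 3 values of 9 occupy positions 2–4 → each gets rank 4.
Ranks ≤ 3: {1} → 1 value.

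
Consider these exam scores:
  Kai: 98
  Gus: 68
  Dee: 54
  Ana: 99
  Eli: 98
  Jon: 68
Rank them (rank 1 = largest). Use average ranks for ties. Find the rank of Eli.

2.5

Sorted (descending): 99, 98, 98, 68, 68, 54
The 2 values of 98 occupy positions 2–3 → average rank (2+3)/2 = 2.5.
The 2 values of 68 occupy positions 4–5 → average rank (4+5)/2 = 4.5.
Eli has value 98 → rank 2.5.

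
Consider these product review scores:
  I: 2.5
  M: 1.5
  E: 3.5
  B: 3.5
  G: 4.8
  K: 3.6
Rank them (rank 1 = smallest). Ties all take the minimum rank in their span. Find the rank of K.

Sorted (ascending): 1.5, 2.5, 3.5, 3.5, 3.6, 4.8
The 2 values of 3.5 occupy positions 3–4 → each gets rank 3.
K has value 3.6 → rank 5.

5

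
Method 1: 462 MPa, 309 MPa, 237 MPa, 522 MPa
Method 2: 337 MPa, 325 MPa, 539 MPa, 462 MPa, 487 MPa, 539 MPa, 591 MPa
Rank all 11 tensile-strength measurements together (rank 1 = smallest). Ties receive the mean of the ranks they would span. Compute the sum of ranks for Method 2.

49.5

Sorted (ascending): 237, 309, 325, 337, 462, 462, 487, 522, 539, 539, 591
The 2 values of 462 occupy positions 5–6 → average rank (5+6)/2 = 5.5.
The 2 values of 539 occupy positions 9–10 → average rank (9+10)/2 = 9.5.
Method 2 values → pooled ranks: 337→4, 325→3, 539→9.5, 462→5.5, 487→7, 539→9.5, 591→11
Rank sum = 4 + 3 + 9.5 + 5.5 + 7 + 9.5 + 11 = 49.5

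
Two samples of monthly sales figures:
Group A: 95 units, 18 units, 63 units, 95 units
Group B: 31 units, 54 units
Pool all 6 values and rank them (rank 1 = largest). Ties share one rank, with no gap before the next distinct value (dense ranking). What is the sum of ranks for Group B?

7

Sorted (descending): 95, 95, 63, 54, 31, 18
The 2 values of 95 share dense rank 1.
Remaining distinct values take the next consecutive integers.
Group B values → pooled ranks: 31→4, 54→3
Rank sum = 4 + 3 = 7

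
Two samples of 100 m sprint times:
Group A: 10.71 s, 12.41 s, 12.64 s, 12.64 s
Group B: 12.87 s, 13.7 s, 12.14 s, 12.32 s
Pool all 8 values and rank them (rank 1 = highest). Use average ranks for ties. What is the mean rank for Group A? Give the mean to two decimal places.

5.00

Sorted (descending): 13.7, 12.87, 12.64, 12.64, 12.41, 12.32, 12.14, 10.71
The 2 values of 12.64 occupy positions 3–4 → average rank (3+4)/2 = 3.5.
Group A values → pooled ranks: 10.71→8, 12.41→5, 12.64→3.5, 12.64→3.5
Mean rank = (8 + 5 + 3.5 + 3.5) / 4 = 5.00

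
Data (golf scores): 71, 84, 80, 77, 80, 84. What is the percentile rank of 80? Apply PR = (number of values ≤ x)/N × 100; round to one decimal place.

66.7

N = 6.
Strictly below 80: 2. Equal to 80: 2.
PR = 4/6 × 100 = 66.7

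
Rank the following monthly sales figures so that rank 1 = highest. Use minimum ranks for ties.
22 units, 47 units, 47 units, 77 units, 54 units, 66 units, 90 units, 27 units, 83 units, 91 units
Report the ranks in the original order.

Sorted (descending): 91, 90, 83, 77, 66, 54, 47, 47, 27, 22
The 2 values of 47 occupy positions 7–8 → each gets rank 7.

10, 7, 7, 4, 6, 5, 2, 9, 3, 1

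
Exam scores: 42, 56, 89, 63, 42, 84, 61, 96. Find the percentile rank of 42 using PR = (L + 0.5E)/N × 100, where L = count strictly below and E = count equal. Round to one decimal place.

12.5

N = 8.
Strictly below 42: 0. Equal to 42: 2.
PR = (0 + 0.5·2)/8 × 100 = 12.5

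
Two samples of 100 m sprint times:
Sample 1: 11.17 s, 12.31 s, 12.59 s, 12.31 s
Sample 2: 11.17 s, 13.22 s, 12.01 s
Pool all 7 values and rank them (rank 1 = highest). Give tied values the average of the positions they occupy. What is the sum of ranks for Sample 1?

15.5

Sorted (descending): 13.22, 12.59, 12.31, 12.31, 12.01, 11.17, 11.17
The 2 values of 12.31 occupy positions 3–4 → average rank (3+4)/2 = 3.5.
The 2 values of 11.17 occupy positions 6–7 → average rank (6+7)/2 = 6.5.
Sample 1 values → pooled ranks: 11.17→6.5, 12.31→3.5, 12.59→2, 12.31→3.5
Rank sum = 6.5 + 3.5 + 2 + 3.5 = 15.5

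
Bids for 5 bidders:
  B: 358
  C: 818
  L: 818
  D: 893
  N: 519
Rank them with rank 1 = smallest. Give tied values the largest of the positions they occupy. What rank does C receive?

Sorted (ascending): 358, 519, 818, 818, 893
The 2 values of 818 occupy positions 3–4 → each gets rank 4.
C has value 818 → rank 4.

4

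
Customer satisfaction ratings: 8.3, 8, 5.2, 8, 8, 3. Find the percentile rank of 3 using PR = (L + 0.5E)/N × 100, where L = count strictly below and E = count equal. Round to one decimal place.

8.3

N = 6.
Strictly below 3: 0. Equal to 3: 1.
PR = (0 + 0.5·1)/6 × 100 = 8.3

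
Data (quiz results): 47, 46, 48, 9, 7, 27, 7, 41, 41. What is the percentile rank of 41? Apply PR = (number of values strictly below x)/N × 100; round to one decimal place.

N = 9.
Strictly below 41: 4. Equal to 41: 2.
PR = 4/9 × 100 = 44.4

44.4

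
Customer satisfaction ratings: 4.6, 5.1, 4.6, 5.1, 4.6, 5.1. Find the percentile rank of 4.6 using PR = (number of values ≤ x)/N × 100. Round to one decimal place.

50.0

N = 6.
Strictly below 4.6: 0. Equal to 4.6: 3.
PR = 3/6 × 100 = 50.0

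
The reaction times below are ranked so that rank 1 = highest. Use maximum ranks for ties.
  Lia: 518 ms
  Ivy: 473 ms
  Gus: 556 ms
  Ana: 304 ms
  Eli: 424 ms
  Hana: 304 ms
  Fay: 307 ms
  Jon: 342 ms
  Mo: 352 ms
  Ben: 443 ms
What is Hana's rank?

10

Sorted (descending): 556, 518, 473, 443, 424, 352, 342, 307, 304, 304
The 2 values of 304 occupy positions 9–10 → each gets rank 10.
Hana has value 304 ms → rank 10.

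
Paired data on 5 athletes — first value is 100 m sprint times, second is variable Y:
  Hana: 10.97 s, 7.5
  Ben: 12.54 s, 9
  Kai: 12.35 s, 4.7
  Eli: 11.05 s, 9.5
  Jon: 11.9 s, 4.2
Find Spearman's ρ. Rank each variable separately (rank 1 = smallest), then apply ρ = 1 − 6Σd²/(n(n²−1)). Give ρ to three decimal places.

Ranks of variable 1: 1, 5, 4, 2, 3
Ranks of variable 2: 3, 4, 2, 5, 1
d = r₁ − r₂: -2, 1, 2, -3, 2
d²: 4, 1, 4, 9, 4; Σd² = 22
ρ = 1 − 6·22/(5·24) = 1 − 132/120 = -0.100

-0.100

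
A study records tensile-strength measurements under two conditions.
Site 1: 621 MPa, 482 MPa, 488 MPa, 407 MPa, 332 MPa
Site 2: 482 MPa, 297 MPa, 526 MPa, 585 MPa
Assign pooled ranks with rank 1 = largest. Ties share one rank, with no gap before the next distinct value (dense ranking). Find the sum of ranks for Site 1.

23

Sorted (descending): 621, 585, 526, 488, 482, 482, 407, 332, 297
The 2 values of 482 share dense rank 5.
Remaining distinct values take the next consecutive integers.
Site 1 values → pooled ranks: 621→1, 482→5, 488→4, 407→6, 332→7
Rank sum = 1 + 5 + 4 + 6 + 7 = 23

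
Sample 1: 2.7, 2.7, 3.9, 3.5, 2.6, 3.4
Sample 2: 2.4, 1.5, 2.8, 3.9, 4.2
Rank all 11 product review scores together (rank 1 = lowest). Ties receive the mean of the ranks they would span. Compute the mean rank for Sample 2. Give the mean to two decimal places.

5.90

Sorted (ascending): 1.5, 2.4, 2.6, 2.7, 2.7, 2.8, 3.4, 3.5, 3.9, 3.9, 4.2
The 2 values of 2.7 occupy positions 4–5 → average rank (4+5)/2 = 4.5.
The 2 values of 3.9 occupy positions 9–10 → average rank (9+10)/2 = 9.5.
Sample 2 values → pooled ranks: 2.4→2, 1.5→1, 2.8→6, 3.9→9.5, 4.2→11
Mean rank = (2 + 1 + 6 + 9.5 + 11) / 5 = 5.90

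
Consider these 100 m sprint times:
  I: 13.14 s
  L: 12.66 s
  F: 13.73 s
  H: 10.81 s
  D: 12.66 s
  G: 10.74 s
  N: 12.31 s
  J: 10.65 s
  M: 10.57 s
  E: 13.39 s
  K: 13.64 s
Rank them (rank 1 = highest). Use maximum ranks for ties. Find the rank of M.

Sorted (descending): 13.73, 13.64, 13.39, 13.14, 12.66, 12.66, 12.31, 10.81, 10.74, 10.65, 10.57
The 2 values of 12.66 occupy positions 5–6 → each gets rank 6.
M has value 10.57 s → rank 11.

11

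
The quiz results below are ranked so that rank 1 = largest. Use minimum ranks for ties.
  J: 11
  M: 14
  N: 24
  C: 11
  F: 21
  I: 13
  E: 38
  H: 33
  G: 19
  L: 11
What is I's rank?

Sorted (descending): 38, 33, 24, 21, 19, 14, 13, 11, 11, 11
The 3 values of 11 occupy positions 8–10 → each gets rank 8.
I has value 13 → rank 7.

7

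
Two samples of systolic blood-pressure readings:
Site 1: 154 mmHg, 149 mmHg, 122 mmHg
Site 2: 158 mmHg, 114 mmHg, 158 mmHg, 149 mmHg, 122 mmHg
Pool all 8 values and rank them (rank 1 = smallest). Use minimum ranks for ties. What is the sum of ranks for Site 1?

12

Sorted (ascending): 114, 122, 122, 149, 149, 154, 158, 158
The 2 values of 122 occupy positions 2–3 → each gets rank 2.
The 2 values of 149 occupy positions 4–5 → each gets rank 4.
The 2 values of 158 occupy positions 7–8 → each gets rank 7.
Site 1 values → pooled ranks: 154→6, 149→4, 122→2
Rank sum = 6 + 4 + 2 = 12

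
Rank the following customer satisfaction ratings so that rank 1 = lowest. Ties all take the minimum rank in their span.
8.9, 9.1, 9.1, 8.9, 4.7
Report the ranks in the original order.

Sorted (ascending): 4.7, 8.9, 8.9, 9.1, 9.1
The 2 values of 8.9 occupy positions 2–3 → each gets rank 2.
The 2 values of 9.1 occupy positions 4–5 → each gets rank 4.

2, 4, 4, 2, 1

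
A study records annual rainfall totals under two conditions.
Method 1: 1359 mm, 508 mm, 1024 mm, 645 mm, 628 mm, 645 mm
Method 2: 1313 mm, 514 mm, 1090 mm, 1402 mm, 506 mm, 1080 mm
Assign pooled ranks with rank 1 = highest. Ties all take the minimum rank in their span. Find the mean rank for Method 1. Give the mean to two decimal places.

Sorted (descending): 1402, 1359, 1313, 1090, 1080, 1024, 645, 645, 628, 514, 508, 506
The 2 values of 645 occupy positions 7–8 → each gets rank 7.
Method 1 values → pooled ranks: 1359→2, 508→11, 1024→6, 645→7, 628→9, 645→7
Mean rank = (2 + 11 + 6 + 7 + 9 + 7) / 6 = 7.00

7.00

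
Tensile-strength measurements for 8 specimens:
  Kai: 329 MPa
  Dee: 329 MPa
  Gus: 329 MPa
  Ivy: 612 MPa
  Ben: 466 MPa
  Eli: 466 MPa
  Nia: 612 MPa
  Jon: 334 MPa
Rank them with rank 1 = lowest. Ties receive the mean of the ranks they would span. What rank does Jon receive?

Sorted (ascending): 329, 329, 329, 334, 466, 466, 612, 612
The 3 values of 329 occupy positions 1–3 → average rank 2.
The 2 values of 466 occupy positions 5–6 → average rank (5+6)/2 = 5.5.
The 2 values of 612 occupy positions 7–8 → average rank (7+8)/2 = 7.5.
Jon has value 334 MPa → rank 4.

4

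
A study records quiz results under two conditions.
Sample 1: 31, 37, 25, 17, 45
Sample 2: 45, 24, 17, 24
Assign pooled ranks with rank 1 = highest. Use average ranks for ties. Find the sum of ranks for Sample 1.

22

Sorted (descending): 45, 45, 37, 31, 25, 24, 24, 17, 17
The 2 values of 45 occupy positions 1–2 → average rank (1+2)/2 = 1.5.
The 2 values of 24 occupy positions 6–7 → average rank (6+7)/2 = 6.5.
The 2 values of 17 occupy positions 8–9 → average rank (8+9)/2 = 8.5.
Sample 1 values → pooled ranks: 31→4, 37→3, 25→5, 17→8.5, 45→1.5
Rank sum = 4 + 3 + 5 + 8.5 + 1.5 = 22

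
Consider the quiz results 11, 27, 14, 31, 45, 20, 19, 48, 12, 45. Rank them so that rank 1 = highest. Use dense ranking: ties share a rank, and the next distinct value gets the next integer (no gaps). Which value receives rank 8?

Sorted (descending): 48, 45, 45, 31, 27, 20, 19, 14, 12, 11
The 2 values of 45 share dense rank 2.
Remaining distinct values take the next consecutive integers.
Rank 8 → value 12.

12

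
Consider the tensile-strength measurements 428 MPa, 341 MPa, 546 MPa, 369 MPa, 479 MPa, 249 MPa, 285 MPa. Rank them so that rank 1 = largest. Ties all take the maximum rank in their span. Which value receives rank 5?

Sorted (descending): 546, 479, 428, 369, 341, 285, 249
No ties — each value takes its position as its rank.
Rank 5 → value 341.

341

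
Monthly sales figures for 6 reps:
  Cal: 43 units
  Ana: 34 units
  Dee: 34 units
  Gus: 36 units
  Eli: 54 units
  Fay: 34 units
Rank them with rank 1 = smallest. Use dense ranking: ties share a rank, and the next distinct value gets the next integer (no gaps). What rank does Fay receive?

Sorted (ascending): 34, 34, 34, 36, 43, 54
The 3 values of 34 share dense rank 1.
Remaining distinct values take the next consecutive integers.
Fay has value 34 units → rank 1.

1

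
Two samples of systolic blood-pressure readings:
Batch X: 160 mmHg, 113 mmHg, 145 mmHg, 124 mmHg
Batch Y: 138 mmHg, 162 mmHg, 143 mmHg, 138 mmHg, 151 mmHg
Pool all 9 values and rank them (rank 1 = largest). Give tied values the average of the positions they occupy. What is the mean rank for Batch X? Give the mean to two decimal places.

5.75

Sorted (descending): 162, 160, 151, 145, 143, 138, 138, 124, 113
The 2 values of 138 occupy positions 6–7 → average rank (6+7)/2 = 6.5.
Batch X values → pooled ranks: 160→2, 113→9, 145→4, 124→8
Mean rank = (2 + 9 + 4 + 8) / 4 = 5.75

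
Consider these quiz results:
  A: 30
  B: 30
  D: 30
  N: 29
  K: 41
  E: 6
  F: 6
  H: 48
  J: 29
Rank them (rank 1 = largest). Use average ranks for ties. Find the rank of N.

Sorted (descending): 48, 41, 30, 30, 30, 29, 29, 6, 6
The 3 values of 30 occupy positions 3–5 → average rank 4.
The 2 values of 29 occupy positions 6–7 → average rank (6+7)/2 = 6.5.
The 2 values of 6 occupy positions 8–9 → average rank (8+9)/2 = 8.5.
N has value 29 → rank 6.5.

6.5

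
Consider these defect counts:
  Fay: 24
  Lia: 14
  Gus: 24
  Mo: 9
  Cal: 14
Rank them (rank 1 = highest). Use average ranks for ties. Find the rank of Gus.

1.5

Sorted (descending): 24, 24, 14, 14, 9
The 2 values of 24 occupy positions 1–2 → average rank (1+2)/2 = 1.5.
The 2 values of 14 occupy positions 3–4 → average rank (3+4)/2 = 3.5.
Gus has value 24 → rank 1.5.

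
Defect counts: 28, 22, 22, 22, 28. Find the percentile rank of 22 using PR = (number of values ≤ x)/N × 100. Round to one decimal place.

N = 5.
Strictly below 22: 0. Equal to 22: 3.
PR = 3/5 × 100 = 60.0

60.0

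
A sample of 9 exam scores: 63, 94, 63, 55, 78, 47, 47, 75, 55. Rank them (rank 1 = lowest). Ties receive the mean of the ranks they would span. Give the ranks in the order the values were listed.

Sorted (ascending): 47, 47, 55, 55, 63, 63, 75, 78, 94
The 2 values of 47 occupy positions 1–2 → average rank (1+2)/2 = 1.5.
The 2 values of 55 occupy positions 3–4 → average rank (3+4)/2 = 3.5.
The 2 values of 63 occupy positions 5–6 → average rank (5+6)/2 = 5.5.

5.5, 9, 5.5, 3.5, 8, 1.5, 1.5, 7, 3.5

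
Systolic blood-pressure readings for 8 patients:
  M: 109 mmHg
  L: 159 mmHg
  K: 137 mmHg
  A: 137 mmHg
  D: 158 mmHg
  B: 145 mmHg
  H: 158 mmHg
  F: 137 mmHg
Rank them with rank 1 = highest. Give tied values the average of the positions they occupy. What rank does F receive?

Sorted (descending): 159, 158, 158, 145, 137, 137, 137, 109
The 2 values of 158 occupy positions 2–3 → average rank (2+3)/2 = 2.5.
The 3 values of 137 occupy positions 5–7 → average rank 6.
F has value 137 mmHg → rank 6.

6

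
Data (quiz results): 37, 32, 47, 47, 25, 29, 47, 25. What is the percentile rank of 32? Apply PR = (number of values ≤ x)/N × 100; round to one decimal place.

50.0

N = 8.
Strictly below 32: 3. Equal to 32: 1.
PR = 4/8 × 100 = 50.0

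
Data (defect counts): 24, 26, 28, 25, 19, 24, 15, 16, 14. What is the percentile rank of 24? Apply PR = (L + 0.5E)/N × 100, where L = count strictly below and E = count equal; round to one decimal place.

55.6

N = 9.
Strictly below 24: 4. Equal to 24: 2.
PR = (4 + 0.5·2)/9 × 100 = 55.6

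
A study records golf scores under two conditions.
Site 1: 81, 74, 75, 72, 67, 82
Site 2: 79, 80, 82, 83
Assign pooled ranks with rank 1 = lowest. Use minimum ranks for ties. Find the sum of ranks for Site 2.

Sorted (ascending): 67, 72, 74, 75, 79, 80, 81, 82, 82, 83
The 2 values of 82 occupy positions 8–9 → each gets rank 8.
Site 2 values → pooled ranks: 79→5, 80→6, 82→8, 83→10
Rank sum = 5 + 6 + 8 + 10 = 29

29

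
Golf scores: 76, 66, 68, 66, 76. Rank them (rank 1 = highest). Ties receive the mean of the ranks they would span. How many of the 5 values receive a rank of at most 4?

3

Sorted (descending): 76, 76, 68, 66, 66
The 2 values of 76 occupy positions 1–2 → average rank (1+2)/2 = 1.5.
The 2 values of 66 occupy positions 4–5 → average rank (4+5)/2 = 4.5.
Ranks ≤ 4: {1.5, 1.5, 3} → 3 values.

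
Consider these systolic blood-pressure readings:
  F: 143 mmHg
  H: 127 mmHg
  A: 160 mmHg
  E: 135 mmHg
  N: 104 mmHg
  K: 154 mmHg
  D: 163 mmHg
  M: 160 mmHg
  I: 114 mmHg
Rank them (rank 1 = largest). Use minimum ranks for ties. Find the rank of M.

Sorted (descending): 163, 160, 160, 154, 143, 135, 127, 114, 104
The 2 values of 160 occupy positions 2–3 → each gets rank 2.
M has value 160 mmHg → rank 2.

2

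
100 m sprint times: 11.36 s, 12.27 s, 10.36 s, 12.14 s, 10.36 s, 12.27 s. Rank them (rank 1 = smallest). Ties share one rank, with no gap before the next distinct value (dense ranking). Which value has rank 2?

Sorted (ascending): 10.36, 10.36, 11.36, 12.14, 12.27, 12.27
The 2 values of 10.36 share dense rank 1.
The 2 values of 12.27 share dense rank 4.
Remaining distinct values take the next consecutive integers.
Rank 2 → value 11.36.

11.36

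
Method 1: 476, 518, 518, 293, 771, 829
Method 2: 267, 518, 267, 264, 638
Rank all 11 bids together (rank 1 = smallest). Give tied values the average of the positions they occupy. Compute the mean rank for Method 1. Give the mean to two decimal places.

7.33

Sorted (ascending): 264, 267, 267, 293, 476, 518, 518, 518, 638, 771, 829
The 2 values of 267 occupy positions 2–3 → average rank (2+3)/2 = 2.5.
The 3 values of 518 occupy positions 6–8 → average rank 7.
Method 1 values → pooled ranks: 476→5, 518→7, 518→7, 293→4, 771→10, 829→11
Mean rank = (5 + 7 + 7 + 4 + 10 + 11) / 6 = 7.33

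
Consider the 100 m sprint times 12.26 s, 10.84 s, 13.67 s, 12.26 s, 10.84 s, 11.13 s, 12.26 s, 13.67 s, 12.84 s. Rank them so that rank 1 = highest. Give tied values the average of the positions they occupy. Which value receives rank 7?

11.13

Sorted (descending): 13.67, 13.67, 12.84, 12.26, 12.26, 12.26, 11.13, 10.84, 10.84
The 2 values of 13.67 occupy positions 1–2 → average rank (1+2)/2 = 1.5.
The 3 values of 12.26 occupy positions 4–6 → average rank 5.
The 2 values of 10.84 occupy positions 8–9 → average rank (8+9)/2 = 8.5.
Rank 7 → value 11.13.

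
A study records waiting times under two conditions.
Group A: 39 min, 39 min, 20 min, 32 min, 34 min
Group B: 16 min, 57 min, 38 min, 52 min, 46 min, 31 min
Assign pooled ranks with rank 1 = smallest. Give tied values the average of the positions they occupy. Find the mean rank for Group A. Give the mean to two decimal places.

Sorted (ascending): 16, 20, 31, 32, 34, 38, 39, 39, 46, 52, 57
The 2 values of 39 occupy positions 7–8 → average rank (7+8)/2 = 7.5.
Group A values → pooled ranks: 39→7.5, 39→7.5, 20→2, 32→4, 34→5
Mean rank = (7.5 + 7.5 + 2 + 4 + 5) / 5 = 5.20

5.20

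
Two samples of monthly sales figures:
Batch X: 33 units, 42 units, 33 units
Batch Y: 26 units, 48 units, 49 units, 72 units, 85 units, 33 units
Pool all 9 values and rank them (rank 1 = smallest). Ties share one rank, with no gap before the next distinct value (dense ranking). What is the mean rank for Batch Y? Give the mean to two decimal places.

4.17

Sorted (ascending): 26, 33, 33, 33, 42, 48, 49, 72, 85
The 3 values of 33 share dense rank 2.
Remaining distinct values take the next consecutive integers.
Batch Y values → pooled ranks: 26→1, 48→4, 49→5, 72→6, 85→7, 33→2
Mean rank = (1 + 4 + 5 + 6 + 7 + 2) / 6 = 4.17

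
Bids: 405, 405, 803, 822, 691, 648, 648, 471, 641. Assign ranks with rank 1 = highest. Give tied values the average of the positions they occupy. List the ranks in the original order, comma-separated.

8.5, 8.5, 2, 1, 3, 4.5, 4.5, 7, 6

Sorted (descending): 822, 803, 691, 648, 648, 641, 471, 405, 405
The 2 values of 648 occupy positions 4–5 → average rank (4+5)/2 = 4.5.
The 2 values of 405 occupy positions 8–9 → average rank (8+9)/2 = 8.5.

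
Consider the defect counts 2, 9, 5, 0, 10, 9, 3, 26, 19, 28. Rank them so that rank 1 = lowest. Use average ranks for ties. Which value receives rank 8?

Sorted (ascending): 0, 2, 3, 5, 9, 9, 10, 19, 26, 28
The 2 values of 9 occupy positions 5–6 → average rank (5+6)/2 = 5.5.
Rank 8 → value 19.

19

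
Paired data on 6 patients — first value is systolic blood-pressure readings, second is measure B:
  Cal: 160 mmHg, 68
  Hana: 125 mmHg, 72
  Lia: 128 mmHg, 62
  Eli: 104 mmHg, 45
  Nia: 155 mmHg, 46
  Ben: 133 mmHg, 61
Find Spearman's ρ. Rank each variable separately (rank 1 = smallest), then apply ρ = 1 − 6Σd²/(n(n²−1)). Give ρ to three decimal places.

0.200

Ranks of variable 1: 6, 2, 3, 1, 5, 4
Ranks of variable 2: 5, 6, 4, 1, 2, 3
d = r₁ − r₂: 1, -4, -1, 0, 3, 1
d²: 1, 16, 1, 0, 9, 1; Σd² = 28
ρ = 1 − 6·28/(6·35) = 1 − 168/210 = 0.200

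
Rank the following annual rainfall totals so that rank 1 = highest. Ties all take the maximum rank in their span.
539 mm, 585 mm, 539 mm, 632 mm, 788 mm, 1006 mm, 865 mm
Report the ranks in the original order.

Sorted (descending): 1006, 865, 788, 632, 585, 539, 539
The 2 values of 539 occupy positions 6–7 → each gets rank 7.

7, 5, 7, 4, 3, 1, 2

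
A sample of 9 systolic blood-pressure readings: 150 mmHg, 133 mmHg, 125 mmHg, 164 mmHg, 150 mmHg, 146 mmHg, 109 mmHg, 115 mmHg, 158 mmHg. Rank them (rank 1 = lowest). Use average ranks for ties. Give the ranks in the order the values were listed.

6.5, 4, 3, 9, 6.5, 5, 1, 2, 8

Sorted (ascending): 109, 115, 125, 133, 146, 150, 150, 158, 164
The 2 values of 150 occupy positions 6–7 → average rank (6+7)/2 = 6.5.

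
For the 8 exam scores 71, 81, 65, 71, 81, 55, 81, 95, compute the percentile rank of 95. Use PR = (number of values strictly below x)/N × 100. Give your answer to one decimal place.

87.5

N = 8.
Strictly below 95: 7. Equal to 95: 1.
PR = 7/8 × 100 = 87.5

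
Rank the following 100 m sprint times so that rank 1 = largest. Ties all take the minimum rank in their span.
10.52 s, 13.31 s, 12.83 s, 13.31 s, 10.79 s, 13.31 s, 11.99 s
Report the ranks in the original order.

7, 1, 4, 1, 6, 1, 5

Sorted (descending): 13.31, 13.31, 13.31, 12.83, 11.99, 10.79, 10.52
The 3 values of 13.31 occupy positions 1–3 → each gets rank 1.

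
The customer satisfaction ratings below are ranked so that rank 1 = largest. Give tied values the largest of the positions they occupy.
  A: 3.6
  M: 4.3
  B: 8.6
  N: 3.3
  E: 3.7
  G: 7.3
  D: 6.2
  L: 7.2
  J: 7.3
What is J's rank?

Sorted (descending): 8.6, 7.3, 7.3, 7.2, 6.2, 4.3, 3.7, 3.6, 3.3
The 2 values of 7.3 occupy positions 2–3 → each gets rank 3.
J has value 7.3 → rank 3.

3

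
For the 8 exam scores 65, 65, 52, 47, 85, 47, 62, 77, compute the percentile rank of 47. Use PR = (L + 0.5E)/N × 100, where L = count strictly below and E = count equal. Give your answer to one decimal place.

N = 8.
Strictly below 47: 0. Equal to 47: 2.
PR = (0 + 0.5·2)/8 × 100 = 12.5

12.5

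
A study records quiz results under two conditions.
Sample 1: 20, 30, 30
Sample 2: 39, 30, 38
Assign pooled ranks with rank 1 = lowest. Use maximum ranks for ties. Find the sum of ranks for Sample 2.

Sorted (ascending): 20, 30, 30, 30, 38, 39
The 3 values of 30 occupy positions 2–4 → each gets rank 4.
Sample 2 values → pooled ranks: 39→6, 30→4, 38→5
Rank sum = 6 + 4 + 5 = 15

15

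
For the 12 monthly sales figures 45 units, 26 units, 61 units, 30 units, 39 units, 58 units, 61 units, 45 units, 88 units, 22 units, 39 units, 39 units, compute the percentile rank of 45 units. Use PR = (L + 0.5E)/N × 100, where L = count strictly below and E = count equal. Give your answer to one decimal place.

58.3

N = 12.
Strictly below 45: 6. Equal to 45: 2.
PR = (6 + 0.5·2)/12 × 100 = 58.3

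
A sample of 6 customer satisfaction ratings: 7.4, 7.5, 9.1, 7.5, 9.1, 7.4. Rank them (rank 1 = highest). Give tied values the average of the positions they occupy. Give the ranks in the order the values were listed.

Sorted (descending): 9.1, 9.1, 7.5, 7.5, 7.4, 7.4
The 2 values of 9.1 occupy positions 1–2 → average rank (1+2)/2 = 1.5.
The 2 values of 7.5 occupy positions 3–4 → average rank (3+4)/2 = 3.5.
The 2 values of 7.4 occupy positions 5–6 → average rank (5+6)/2 = 5.5.

5.5, 3.5, 1.5, 3.5, 1.5, 5.5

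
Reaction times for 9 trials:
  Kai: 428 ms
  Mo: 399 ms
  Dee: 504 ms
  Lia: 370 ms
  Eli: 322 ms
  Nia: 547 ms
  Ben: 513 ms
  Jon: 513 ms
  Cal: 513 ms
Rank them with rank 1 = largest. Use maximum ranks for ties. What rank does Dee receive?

Sorted (descending): 547, 513, 513, 513, 504, 428, 399, 370, 322
The 3 values of 513 occupy positions 2–4 → each gets rank 4.
Dee has value 504 ms → rank 5.

5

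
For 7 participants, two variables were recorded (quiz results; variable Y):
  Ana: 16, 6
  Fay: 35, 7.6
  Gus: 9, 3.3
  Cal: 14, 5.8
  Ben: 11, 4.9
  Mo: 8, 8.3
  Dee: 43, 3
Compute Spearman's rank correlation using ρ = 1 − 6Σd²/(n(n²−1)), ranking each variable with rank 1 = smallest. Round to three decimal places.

-0.286

Ranks of variable 1: 5, 6, 2, 4, 3, 1, 7
Ranks of variable 2: 5, 6, 2, 4, 3, 7, 1
d = r₁ − r₂: 0, 0, 0, 0, 0, -6, 6
d²: 0, 0, 0, 0, 0, 36, 36; Σd² = 72
ρ = 1 − 6·72/(7·48) = 1 − 432/336 = -0.286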